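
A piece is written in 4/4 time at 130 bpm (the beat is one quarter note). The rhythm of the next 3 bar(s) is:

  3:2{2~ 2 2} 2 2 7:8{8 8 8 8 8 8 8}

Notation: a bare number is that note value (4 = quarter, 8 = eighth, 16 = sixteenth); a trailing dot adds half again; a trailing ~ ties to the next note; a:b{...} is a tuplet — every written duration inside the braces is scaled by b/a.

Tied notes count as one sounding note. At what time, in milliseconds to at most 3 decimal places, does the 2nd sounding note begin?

note 2 onset = 8/3b = 1230.769ms

1. 0.0ms @ 0 + 1230.769ms (8/3)
2. 1230.769ms @ 8/3 + 615.385ms (4/3)
3. 1846.154ms @ 4 + 923.077ms (2)
4. 2769.231ms @ 6 + 923.077ms (2)
5. 3692.308ms @ 8 + 263.736ms (4/7)
6. 3956.044ms @ 60/7 + 263.736ms (4/7)
7. 4219.78ms @ 64/7 + 263.736ms (4/7)
8. 4483.516ms @ 68/7 + 263.736ms (4/7)
9. 4747.253ms @ 72/7 + 263.736ms (4/7)
10. 5010.989ms @ 76/7 + 263.736ms (4/7)
11. 5274.725ms @ 80/7 + 263.736ms (4/7)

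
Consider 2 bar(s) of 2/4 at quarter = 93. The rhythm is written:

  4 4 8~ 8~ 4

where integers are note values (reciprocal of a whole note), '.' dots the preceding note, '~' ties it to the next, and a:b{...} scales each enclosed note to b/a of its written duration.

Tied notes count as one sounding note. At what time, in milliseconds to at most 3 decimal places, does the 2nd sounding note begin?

1. 0.0ms @ 0 + 645.161ms (1)
2. 645.161ms @ 1 + 645.161ms (1)
3. 1290.323ms @ 2 + 1290.323ms (2)

note 2 onset = 1b = 645.161ms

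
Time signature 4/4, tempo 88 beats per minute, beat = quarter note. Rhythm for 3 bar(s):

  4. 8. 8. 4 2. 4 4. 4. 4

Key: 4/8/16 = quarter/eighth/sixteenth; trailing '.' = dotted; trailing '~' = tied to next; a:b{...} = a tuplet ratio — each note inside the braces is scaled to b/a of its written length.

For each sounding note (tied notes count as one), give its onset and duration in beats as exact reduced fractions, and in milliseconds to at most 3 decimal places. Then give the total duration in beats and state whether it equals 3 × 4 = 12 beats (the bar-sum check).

1) 0.0ms=0b +1022.727ms=3/2b
2) 1022.727ms=3/2b +511.364ms=3/4b
3) 1534.091ms=9/4b +511.364ms=3/4b
4) 2045.455ms=3b +681.818ms=1b
5) 2727.273ms=4b +2045.455ms=3b
6) 4772.727ms=7b +681.818ms=1b
7) 5454.545ms=8b +1022.727ms=3/2b
8) 6477.273ms=19/2b +1022.727ms=3/2b
9) 7500.0ms=11b +681.818ms=1b
Σ=12b of 12 (88bpm 4/4) — PASS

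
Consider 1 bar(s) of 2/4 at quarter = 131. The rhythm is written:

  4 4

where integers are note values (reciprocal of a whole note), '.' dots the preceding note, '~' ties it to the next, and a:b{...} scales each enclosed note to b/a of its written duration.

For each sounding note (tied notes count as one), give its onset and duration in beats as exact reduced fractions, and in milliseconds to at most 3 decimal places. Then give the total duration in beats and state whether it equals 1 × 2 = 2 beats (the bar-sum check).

1) 0.0ms=0b +458.015ms=1b
2) 458.015ms=1b +458.015ms=1b
Σ=2b of 2 (131bpm 2/4) — PASS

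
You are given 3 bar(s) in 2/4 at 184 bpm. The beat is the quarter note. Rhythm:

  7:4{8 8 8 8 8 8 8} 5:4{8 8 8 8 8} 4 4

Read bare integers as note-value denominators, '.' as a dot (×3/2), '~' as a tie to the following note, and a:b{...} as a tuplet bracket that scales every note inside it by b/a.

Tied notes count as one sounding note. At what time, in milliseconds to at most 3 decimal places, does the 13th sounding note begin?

note 13 onset = 4b = 1304.348ms

1. 0.0ms @ 0 + 93.168ms (2/7)
2. 93.168ms @ 2/7 + 93.168ms (2/7)
3. 186.335ms @ 4/7 + 93.168ms (2/7)
4. 279.503ms @ 6/7 + 93.168ms (2/7)
5. 372.671ms @ 8/7 + 93.168ms (2/7)
6. 465.839ms @ 10/7 + 93.168ms (2/7)
7. 559.006ms @ 12/7 + 93.168ms (2/7)
8. 652.174ms @ 2 + 130.435ms (2/5)
9. 782.609ms @ 12/5 + 130.435ms (2/5)
10. 913.043ms @ 14/5 + 130.435ms (2/5)
11. 1043.478ms @ 16/5 + 130.435ms (2/5)
12. 1173.913ms @ 18/5 + 130.435ms (2/5)
13. 1304.348ms @ 4 + 326.087ms (1)
14. 1630.435ms @ 5 + 326.087ms (1)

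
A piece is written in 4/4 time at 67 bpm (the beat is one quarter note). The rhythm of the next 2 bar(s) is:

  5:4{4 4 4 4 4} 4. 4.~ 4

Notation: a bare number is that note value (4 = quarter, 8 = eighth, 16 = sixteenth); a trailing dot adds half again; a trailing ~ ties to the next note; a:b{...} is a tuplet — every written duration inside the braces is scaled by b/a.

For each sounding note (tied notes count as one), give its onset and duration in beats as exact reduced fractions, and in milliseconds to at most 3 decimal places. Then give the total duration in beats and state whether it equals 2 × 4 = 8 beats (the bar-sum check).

1) 0.0ms=0b +716.418ms=4/5b
2) 716.418ms=4/5b +716.418ms=4/5b
3) 1432.836ms=8/5b +716.418ms=4/5b
4) 2149.254ms=12/5b +716.418ms=4/5b
5) 2865.672ms=16/5b +716.418ms=4/5b
6) 3582.09ms=4b +1343.284ms=3/2b
7) 4925.373ms=11/2b +2238.806ms=5/2b
Σ=8b of 8 (67bpm 4/4) — PASS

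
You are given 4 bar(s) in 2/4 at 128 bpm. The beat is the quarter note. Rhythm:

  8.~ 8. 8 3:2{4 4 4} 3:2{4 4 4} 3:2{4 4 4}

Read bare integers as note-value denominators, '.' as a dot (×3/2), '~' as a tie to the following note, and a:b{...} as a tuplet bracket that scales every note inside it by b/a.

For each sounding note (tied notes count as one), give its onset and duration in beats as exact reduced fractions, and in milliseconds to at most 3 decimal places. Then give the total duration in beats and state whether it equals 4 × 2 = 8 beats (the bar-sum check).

1) 0.0ms=0b +703.125ms=3/2b
2) 703.125ms=3/2b +234.375ms=1/2b
3) 937.5ms=2b +312.5ms=2/3b
4) 1250.0ms=8/3b +312.5ms=2/3b
5) 1562.5ms=10/3b +312.5ms=2/3b
6) 1875.0ms=4b +312.5ms=2/3b
7) 2187.5ms=14/3b +312.5ms=2/3b
8) 2500.0ms=16/3b +312.5ms=2/3b
9) 2812.5ms=6b +312.5ms=2/3b
10) 3125.0ms=20/3b +312.5ms=2/3b
11) 3437.5ms=22/3b +312.5ms=2/3b
Σ=8b of 8 (128bpm 2/4) — PASS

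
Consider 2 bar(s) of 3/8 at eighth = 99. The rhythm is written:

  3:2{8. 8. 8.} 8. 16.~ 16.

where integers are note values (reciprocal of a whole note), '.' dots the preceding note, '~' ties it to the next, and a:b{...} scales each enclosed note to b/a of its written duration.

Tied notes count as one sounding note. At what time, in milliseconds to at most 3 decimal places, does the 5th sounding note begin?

1. 0.0ms @ 0 + 606.061ms (1)
2. 606.061ms @ 1 + 606.061ms (1)
3. 1212.121ms @ 2 + 606.061ms (1)
4. 1818.182ms @ 3 + 909.091ms (3/2)
5. 2727.273ms @ 9/2 + 909.091ms (3/2)

note 5 onset = 9/2b = 2727.273ms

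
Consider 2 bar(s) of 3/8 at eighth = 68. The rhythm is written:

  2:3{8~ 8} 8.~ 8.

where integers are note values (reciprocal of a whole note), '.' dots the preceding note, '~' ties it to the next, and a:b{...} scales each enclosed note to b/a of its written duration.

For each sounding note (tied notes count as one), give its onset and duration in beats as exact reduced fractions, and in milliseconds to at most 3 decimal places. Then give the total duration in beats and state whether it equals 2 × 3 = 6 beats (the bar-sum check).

1) 0.0ms=0b +2647.059ms=3b
2) 2647.059ms=3b +2647.059ms=3b
Σ=6b of 6 (68bpm 3/8) — PASS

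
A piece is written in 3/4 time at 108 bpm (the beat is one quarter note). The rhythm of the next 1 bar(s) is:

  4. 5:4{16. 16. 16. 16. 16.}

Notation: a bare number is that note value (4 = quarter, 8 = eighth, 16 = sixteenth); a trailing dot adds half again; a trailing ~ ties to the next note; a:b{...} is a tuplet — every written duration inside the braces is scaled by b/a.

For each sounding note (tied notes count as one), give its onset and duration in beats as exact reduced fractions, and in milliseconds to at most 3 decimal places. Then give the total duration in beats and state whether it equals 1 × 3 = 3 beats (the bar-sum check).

1) 0.0ms=0b +833.333ms=3/2b
2) 833.333ms=3/2b +166.667ms=3/10b
3) 1000.0ms=9/5b +166.667ms=3/10b
4) 1166.667ms=21/10b +166.667ms=3/10b
5) 1333.333ms=12/5b +166.667ms=3/10b
6) 1500.0ms=27/10b +166.667ms=3/10b
Σ=3b of 3 (108bpm 3/4) — PASS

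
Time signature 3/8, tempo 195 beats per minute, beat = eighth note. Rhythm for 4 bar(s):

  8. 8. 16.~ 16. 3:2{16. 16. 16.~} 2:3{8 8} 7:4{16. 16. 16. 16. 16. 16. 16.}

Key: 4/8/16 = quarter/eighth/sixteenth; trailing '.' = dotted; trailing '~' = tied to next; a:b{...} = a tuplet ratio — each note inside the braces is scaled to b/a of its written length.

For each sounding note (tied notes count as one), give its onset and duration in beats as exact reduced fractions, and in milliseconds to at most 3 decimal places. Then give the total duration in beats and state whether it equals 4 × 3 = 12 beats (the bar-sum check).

1) 0.0ms=0b +461.538ms=3/2b
2) 461.538ms=3/2b +461.538ms=3/2b
3) 923.077ms=3b +461.538ms=3/2b
4) 1384.615ms=9/2b +153.846ms=1/2b
5) 1538.462ms=5b +153.846ms=1/2b
6) 1692.308ms=11/2b +615.385ms=2b
7) 2307.692ms=15/2b +461.538ms=3/2b
8) 2769.231ms=9b +131.868ms=3/7b
9) 2901.099ms=66/7b +131.868ms=3/7b
10) 3032.967ms=69/7b +131.868ms=3/7b
11) 3164.835ms=72/7b +131.868ms=3/7b
12) 3296.703ms=75/7b +131.868ms=3/7b
13) 3428.571ms=78/7b +131.868ms=3/7b
14) 3560.44ms=81/7b +131.868ms=3/7b
Σ=12b of 12 (195bpm 3/8) — PASS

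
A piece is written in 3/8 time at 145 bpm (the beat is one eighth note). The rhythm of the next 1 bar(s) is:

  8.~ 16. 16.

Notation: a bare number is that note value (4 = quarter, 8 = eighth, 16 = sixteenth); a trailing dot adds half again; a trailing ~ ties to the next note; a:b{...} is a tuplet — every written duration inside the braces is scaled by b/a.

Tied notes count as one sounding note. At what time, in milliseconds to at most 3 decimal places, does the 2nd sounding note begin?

note 2 onset = 9/4b = 931.034ms

1. 0.0ms @ 0 + 931.034ms (9/4)
2. 931.034ms @ 9/4 + 310.345ms (3/4)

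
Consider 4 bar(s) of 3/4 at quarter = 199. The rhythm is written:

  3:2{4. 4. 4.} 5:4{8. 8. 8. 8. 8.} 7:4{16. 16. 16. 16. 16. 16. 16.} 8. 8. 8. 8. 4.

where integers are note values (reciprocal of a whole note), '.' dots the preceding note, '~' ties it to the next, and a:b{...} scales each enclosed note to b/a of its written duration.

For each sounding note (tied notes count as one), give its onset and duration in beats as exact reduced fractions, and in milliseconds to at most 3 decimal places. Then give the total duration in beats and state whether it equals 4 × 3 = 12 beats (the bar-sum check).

1) 0.0ms=0b +301.508ms=1b
2) 301.508ms=1b +301.508ms=1b
3) 603.015ms=2b +301.508ms=1b
4) 904.523ms=3b +180.905ms=3/5b
5) 1085.427ms=18/5b +180.905ms=3/5b
6) 1266.332ms=21/5b +180.905ms=3/5b
7) 1447.236ms=24/5b +180.905ms=3/5b
8) 1628.141ms=27/5b +180.905ms=3/5b
9) 1809.045ms=6b +64.609ms=3/14b
10) 1873.654ms=87/14b +64.609ms=3/14b
11) 1938.263ms=45/7b +64.609ms=3/14b
12) 2002.872ms=93/14b +64.609ms=3/14b
13) 2067.48ms=48/7b +64.609ms=3/14b
14) 2132.089ms=99/14b +64.609ms=3/14b
15) 2196.698ms=51/7b +64.609ms=3/14b
16) 2261.307ms=15/2b +226.131ms=3/4b
17) 2487.437ms=33/4b +226.131ms=3/4b
18) 2713.568ms=9b +226.131ms=3/4b
19) 2939.698ms=39/4b +226.131ms=3/4b
20) 3165.829ms=21/2b +452.261ms=3/2b
Σ=12b of 12 (199bpm 3/4) — PASS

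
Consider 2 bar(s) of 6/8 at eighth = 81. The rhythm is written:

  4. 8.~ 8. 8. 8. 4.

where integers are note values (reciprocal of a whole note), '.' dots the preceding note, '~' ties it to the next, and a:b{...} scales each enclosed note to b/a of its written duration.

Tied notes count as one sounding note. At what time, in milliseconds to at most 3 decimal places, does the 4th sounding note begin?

1. 0.0ms @ 0 + 2222.222ms (3)
2. 2222.222ms @ 3 + 2222.222ms (3)
3. 4444.444ms @ 6 + 1111.111ms (3/2)
4. 5555.556ms @ 15/2 + 1111.111ms (3/2)
5. 6666.667ms @ 9 + 2222.222ms (3)

note 4 onset = 15/2b = 5555.556ms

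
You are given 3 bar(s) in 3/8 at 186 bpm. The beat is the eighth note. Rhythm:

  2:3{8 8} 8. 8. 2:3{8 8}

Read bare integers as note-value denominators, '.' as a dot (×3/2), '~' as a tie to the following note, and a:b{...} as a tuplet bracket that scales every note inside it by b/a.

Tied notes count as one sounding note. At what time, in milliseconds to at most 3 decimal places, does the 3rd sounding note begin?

note 3 onset = 3b = 967.742ms

1. 0.0ms @ 0 + 483.871ms (3/2)
2. 483.871ms @ 3/2 + 483.871ms (3/2)
3. 967.742ms @ 3 + 483.871ms (3/2)
4. 1451.613ms @ 9/2 + 483.871ms (3/2)
5. 1935.484ms @ 6 + 483.871ms (3/2)
6. 2419.355ms @ 15/2 + 483.871ms (3/2)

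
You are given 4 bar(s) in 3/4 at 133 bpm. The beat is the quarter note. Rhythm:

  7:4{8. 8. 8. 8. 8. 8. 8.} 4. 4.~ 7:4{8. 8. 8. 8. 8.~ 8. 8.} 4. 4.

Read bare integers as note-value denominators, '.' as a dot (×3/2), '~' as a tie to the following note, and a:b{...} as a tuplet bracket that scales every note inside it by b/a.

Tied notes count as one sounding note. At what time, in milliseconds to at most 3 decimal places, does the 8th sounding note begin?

1. 0.0ms @ 0 + 193.34ms (3/7)
2. 193.34ms @ 3/7 + 193.34ms (3/7)
3. 386.681ms @ 6/7 + 193.34ms (3/7)
4. 580.021ms @ 9/7 + 193.34ms (3/7)
5. 773.362ms @ 12/7 + 193.34ms (3/7)
6. 966.702ms @ 15/7 + 193.34ms (3/7)
7. 1160.043ms @ 18/7 + 193.34ms (3/7)
8. 1353.383ms @ 3 + 676.692ms (3/2)
9. 2030.075ms @ 9/2 + 870.032ms (27/14)
10. 2900.107ms @ 45/7 + 193.34ms (3/7)
11. 3093.448ms @ 48/7 + 193.34ms (3/7)
12. 3286.788ms @ 51/7 + 193.34ms (3/7)
13. 3480.129ms @ 54/7 + 386.681ms (6/7)
14. 3866.81ms @ 60/7 + 193.34ms (3/7)
15. 4060.15ms @ 9 + 676.692ms (3/2)
16. 4736.842ms @ 21/2 + 676.692ms (3/2)

note 8 onset = 3b = 1353.383ms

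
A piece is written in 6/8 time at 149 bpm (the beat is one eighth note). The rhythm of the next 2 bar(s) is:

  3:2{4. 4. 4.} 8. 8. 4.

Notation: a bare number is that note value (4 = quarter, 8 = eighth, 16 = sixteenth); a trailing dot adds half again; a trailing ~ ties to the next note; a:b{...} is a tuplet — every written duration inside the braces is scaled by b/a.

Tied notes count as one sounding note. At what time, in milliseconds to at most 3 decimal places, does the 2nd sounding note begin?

note 2 onset = 2b = 805.369ms

1. 0.0ms @ 0 + 805.369ms (2)
2. 805.369ms @ 2 + 805.369ms (2)
3. 1610.738ms @ 4 + 805.369ms (2)
4. 2416.107ms @ 6 + 604.027ms (3/2)
5. 3020.134ms @ 15/2 + 604.027ms (3/2)
6. 3624.161ms @ 9 + 1208.054ms (3)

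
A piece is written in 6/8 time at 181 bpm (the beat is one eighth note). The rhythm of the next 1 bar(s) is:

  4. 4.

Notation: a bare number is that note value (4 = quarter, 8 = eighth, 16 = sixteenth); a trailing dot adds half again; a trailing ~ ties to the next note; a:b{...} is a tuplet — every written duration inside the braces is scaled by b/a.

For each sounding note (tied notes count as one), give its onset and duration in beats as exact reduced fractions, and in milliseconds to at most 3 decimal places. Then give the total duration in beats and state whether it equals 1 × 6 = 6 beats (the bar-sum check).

1) 0.0ms=0b +994.475ms=3b
2) 994.475ms=3b +994.475ms=3b
Σ=6b of 6 (181bpm 6/8) — PASS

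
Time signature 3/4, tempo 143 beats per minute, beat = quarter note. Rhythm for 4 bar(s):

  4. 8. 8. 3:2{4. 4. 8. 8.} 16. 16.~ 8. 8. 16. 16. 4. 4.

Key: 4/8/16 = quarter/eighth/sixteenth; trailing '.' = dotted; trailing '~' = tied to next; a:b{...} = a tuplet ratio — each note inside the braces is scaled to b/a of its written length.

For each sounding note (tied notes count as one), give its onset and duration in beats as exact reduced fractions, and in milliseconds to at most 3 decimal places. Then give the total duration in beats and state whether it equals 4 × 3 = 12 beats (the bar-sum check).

1) 0.0ms=0b +629.371ms=3/2b
2) 629.371ms=3/2b +314.685ms=3/4b
3) 944.056ms=9/4b +314.685ms=3/4b
4) 1258.741ms=3b +419.58ms=1b
5) 1678.322ms=4b +419.58ms=1b
6) 2097.902ms=5b +209.79ms=1/2b
7) 2307.692ms=11/2b +209.79ms=1/2b
8) 2517.483ms=6b +157.343ms=3/8b
9) 2674.825ms=51/8b +472.028ms=9/8b
10) 3146.853ms=15/2b +314.685ms=3/4b
11) 3461.538ms=33/4b +157.343ms=3/8b
12) 3618.881ms=69/8b +157.343ms=3/8b
13) 3776.224ms=9b +629.371ms=3/2b
14) 4405.594ms=21/2b +629.371ms=3/2b
Σ=12b of 12 (143bpm 3/4) — PASS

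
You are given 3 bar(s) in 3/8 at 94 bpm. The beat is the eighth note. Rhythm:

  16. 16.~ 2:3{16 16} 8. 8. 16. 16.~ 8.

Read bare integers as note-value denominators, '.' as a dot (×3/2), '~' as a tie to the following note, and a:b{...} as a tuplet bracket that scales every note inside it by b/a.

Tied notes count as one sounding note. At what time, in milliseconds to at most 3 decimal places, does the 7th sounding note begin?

note 7 onset = 27/4b = 4308.511ms

1. 0.0ms @ 0 + 478.723ms (3/4)
2. 478.723ms @ 3/4 + 957.447ms (3/2)
3. 1436.17ms @ 9/4 + 478.723ms (3/4)
4. 1914.894ms @ 3 + 957.447ms (3/2)
5. 2872.34ms @ 9/2 + 957.447ms (3/2)
6. 3829.787ms @ 6 + 478.723ms (3/4)
7. 4308.511ms @ 27/4 + 1436.17ms (9/4)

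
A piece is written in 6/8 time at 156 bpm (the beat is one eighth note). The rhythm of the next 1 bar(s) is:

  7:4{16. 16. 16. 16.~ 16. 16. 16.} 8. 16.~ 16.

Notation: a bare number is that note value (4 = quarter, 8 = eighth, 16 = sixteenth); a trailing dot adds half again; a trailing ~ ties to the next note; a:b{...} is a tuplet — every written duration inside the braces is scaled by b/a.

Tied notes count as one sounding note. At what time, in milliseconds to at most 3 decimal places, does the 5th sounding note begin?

1. 0.0ms @ 0 + 164.835ms (3/7)
2. 164.835ms @ 3/7 + 164.835ms (3/7)
3. 329.67ms @ 6/7 + 164.835ms (3/7)
4. 494.505ms @ 9/7 + 329.67ms (6/7)
5. 824.176ms @ 15/7 + 164.835ms (3/7)
6. 989.011ms @ 18/7 + 164.835ms (3/7)
7. 1153.846ms @ 3 + 576.923ms (3/2)
8. 1730.769ms @ 9/2 + 576.923ms (3/2)

note 5 onset = 15/7b = 824.176ms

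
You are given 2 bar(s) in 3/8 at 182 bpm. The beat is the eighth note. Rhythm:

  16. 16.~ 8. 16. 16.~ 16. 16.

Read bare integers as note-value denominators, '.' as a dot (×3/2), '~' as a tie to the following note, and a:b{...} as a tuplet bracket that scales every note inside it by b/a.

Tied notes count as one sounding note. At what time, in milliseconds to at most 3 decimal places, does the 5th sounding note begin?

1. 0.0ms @ 0 + 247.253ms (3/4)
2. 247.253ms @ 3/4 + 741.758ms (9/4)
3. 989.011ms @ 3 + 247.253ms (3/4)
4. 1236.264ms @ 15/4 + 494.505ms (3/2)
5. 1730.769ms @ 21/4 + 247.253ms (3/4)

note 5 onset = 21/4b = 1730.769ms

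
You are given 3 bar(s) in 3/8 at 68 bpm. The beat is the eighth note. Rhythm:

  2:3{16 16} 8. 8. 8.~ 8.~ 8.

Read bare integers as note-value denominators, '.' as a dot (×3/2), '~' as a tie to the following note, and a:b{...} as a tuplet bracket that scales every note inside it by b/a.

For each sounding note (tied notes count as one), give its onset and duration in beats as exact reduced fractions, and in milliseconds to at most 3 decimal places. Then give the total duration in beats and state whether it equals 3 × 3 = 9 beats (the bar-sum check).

1) 0.0ms=0b +661.765ms=3/4b
2) 661.765ms=3/4b +661.765ms=3/4b
3) 1323.529ms=3/2b +1323.529ms=3/2b
4) 2647.059ms=3b +1323.529ms=3/2b
5) 3970.588ms=9/2b +3970.588ms=9/2b
Σ=9b of 9 (68bpm 3/8) — PASS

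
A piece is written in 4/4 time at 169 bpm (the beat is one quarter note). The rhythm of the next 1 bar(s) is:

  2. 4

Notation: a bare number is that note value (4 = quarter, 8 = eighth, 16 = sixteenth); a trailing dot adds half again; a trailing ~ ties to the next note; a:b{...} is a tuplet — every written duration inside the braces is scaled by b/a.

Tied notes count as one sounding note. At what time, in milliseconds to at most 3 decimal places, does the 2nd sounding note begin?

note 2 onset = 3b = 1065.089ms

1. 0.0ms @ 0 + 1065.089ms (3)
2. 1065.089ms @ 3 + 355.03ms (1)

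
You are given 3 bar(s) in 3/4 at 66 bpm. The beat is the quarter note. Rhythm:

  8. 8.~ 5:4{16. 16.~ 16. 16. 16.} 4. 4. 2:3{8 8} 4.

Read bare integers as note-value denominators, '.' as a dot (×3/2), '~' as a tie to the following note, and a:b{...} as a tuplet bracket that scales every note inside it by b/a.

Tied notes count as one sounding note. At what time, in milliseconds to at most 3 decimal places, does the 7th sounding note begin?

1. 0.0ms @ 0 + 681.818ms (3/4)
2. 681.818ms @ 3/4 + 954.545ms (21/20)
3. 1636.364ms @ 9/5 + 545.455ms (3/5)
4. 2181.818ms @ 12/5 + 272.727ms (3/10)
5. 2454.545ms @ 27/10 + 272.727ms (3/10)
6. 2727.273ms @ 3 + 1363.636ms (3/2)
7. 4090.909ms @ 9/2 + 1363.636ms (3/2)
8. 5454.545ms @ 6 + 681.818ms (3/4)
9. 6136.364ms @ 27/4 + 681.818ms (3/4)
10. 6818.182ms @ 15/2 + 1363.636ms (3/2)

note 7 onset = 9/2b = 4090.909ms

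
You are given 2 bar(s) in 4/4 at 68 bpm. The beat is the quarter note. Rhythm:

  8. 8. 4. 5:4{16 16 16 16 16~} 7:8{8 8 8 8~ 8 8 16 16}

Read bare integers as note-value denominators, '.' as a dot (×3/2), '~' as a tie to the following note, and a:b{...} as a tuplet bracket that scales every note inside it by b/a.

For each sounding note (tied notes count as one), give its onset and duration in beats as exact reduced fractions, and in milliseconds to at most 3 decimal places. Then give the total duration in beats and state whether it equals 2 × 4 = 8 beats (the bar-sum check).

1) 0.0ms=0b +661.765ms=3/4b
2) 661.765ms=3/4b +661.765ms=3/4b
3) 1323.529ms=3/2b +1323.529ms=3/2b
4) 2647.059ms=3b +176.471ms=1/5b
5) 2823.529ms=16/5b +176.471ms=1/5b
6) 3000.0ms=17/5b +176.471ms=1/5b
7) 3176.471ms=18/5b +176.471ms=1/5b
8) 3352.941ms=19/5b +680.672ms=27/35b
9) 4033.613ms=32/7b +504.202ms=4/7b
10) 4537.815ms=36/7b +504.202ms=4/7b
11) 5042.017ms=40/7b +1008.403ms=8/7b
12) 6050.42ms=48/7b +504.202ms=4/7b
13) 6554.622ms=52/7b +252.101ms=2/7b
14) 6806.723ms=54/7b +252.101ms=2/7b
Σ=8b of 8 (68bpm 4/4) — PASS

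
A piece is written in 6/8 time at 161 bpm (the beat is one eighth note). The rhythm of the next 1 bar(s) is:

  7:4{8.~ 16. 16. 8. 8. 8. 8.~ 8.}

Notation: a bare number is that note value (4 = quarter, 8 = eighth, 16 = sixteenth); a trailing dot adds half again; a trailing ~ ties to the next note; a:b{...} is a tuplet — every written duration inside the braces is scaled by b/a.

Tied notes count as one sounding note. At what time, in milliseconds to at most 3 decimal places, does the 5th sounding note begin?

note 5 onset = 24/7b = 1277.728ms

1. 0.0ms @ 0 + 479.148ms (9/7)
2. 479.148ms @ 9/7 + 159.716ms (3/7)
3. 638.864ms @ 12/7 + 319.432ms (6/7)
4. 958.296ms @ 18/7 + 319.432ms (6/7)
5. 1277.728ms @ 24/7 + 319.432ms (6/7)
6. 1597.161ms @ 30/7 + 638.864ms (12/7)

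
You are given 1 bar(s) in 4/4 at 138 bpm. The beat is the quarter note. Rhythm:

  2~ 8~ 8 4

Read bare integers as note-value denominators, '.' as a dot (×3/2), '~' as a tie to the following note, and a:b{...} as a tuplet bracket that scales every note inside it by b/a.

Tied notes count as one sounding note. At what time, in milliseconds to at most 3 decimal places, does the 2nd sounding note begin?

1. 0.0ms @ 0 + 1304.348ms (3)
2. 1304.348ms @ 3 + 434.783ms (1)

note 2 onset = 3b = 1304.348ms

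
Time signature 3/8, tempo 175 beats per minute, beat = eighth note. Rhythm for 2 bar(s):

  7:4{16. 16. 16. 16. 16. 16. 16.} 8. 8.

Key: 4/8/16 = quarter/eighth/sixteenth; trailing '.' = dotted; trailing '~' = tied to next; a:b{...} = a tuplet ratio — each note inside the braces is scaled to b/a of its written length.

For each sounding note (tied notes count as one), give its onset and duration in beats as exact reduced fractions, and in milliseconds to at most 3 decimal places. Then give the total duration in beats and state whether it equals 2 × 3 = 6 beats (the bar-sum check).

1) 0.0ms=0b +146.939ms=3/7b
2) 146.939ms=3/7b +146.939ms=3/7b
3) 293.878ms=6/7b +146.939ms=3/7b
4) 440.816ms=9/7b +146.939ms=3/7b
5) 587.755ms=12/7b +146.939ms=3/7b
6) 734.694ms=15/7b +146.939ms=3/7b
7) 881.633ms=18/7b +146.939ms=3/7b
8) 1028.571ms=3b +514.286ms=3/2b
9) 1542.857ms=9/2b +514.286ms=3/2b
Σ=6b of 6 (175bpm 3/8) — PASS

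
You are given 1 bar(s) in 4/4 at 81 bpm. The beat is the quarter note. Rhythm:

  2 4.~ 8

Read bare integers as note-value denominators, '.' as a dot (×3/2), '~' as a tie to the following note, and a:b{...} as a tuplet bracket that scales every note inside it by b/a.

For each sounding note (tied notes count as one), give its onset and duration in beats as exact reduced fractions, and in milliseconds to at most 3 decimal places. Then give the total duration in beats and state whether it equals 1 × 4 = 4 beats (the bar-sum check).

1) 0.0ms=0b +1481.481ms=2b
2) 1481.481ms=2b +1481.481ms=2b
Σ=4b of 4 (81bpm 4/4) — PASS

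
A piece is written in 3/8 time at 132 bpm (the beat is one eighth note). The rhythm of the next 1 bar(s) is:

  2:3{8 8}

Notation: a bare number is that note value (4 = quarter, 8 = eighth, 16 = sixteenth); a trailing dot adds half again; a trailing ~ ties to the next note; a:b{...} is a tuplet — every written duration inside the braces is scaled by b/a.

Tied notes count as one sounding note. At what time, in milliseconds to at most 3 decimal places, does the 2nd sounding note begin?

note 2 onset = 3/2b = 681.818ms

1. 0.0ms @ 0 + 681.818ms (3/2)
2. 681.818ms @ 3/2 + 681.818ms (3/2)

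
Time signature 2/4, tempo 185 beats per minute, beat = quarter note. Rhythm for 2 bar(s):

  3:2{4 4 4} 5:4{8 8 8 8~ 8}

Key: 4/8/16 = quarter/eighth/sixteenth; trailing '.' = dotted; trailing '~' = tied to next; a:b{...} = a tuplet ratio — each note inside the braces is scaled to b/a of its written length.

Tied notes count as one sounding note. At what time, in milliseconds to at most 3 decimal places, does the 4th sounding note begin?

note 4 onset = 2b = 648.649ms

1. 0.0ms @ 0 + 216.216ms (2/3)
2. 216.216ms @ 2/3 + 216.216ms (2/3)
3. 432.432ms @ 4/3 + 216.216ms (2/3)
4. 648.649ms @ 2 + 129.73ms (2/5)
5. 778.378ms @ 12/5 + 129.73ms (2/5)
6. 908.108ms @ 14/5 + 129.73ms (2/5)
7. 1037.838ms @ 16/5 + 259.459ms (4/5)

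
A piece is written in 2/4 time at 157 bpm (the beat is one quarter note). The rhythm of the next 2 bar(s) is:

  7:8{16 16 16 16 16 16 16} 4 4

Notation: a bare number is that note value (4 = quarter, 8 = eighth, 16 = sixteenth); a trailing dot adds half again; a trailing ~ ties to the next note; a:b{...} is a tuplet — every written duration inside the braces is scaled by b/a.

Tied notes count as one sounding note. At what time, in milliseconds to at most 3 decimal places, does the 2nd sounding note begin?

1. 0.0ms @ 0 + 109.19ms (2/7)
2. 109.19ms @ 2/7 + 109.19ms (2/7)
3. 218.38ms @ 4/7 + 109.19ms (2/7)
4. 327.571ms @ 6/7 + 109.19ms (2/7)
5. 436.761ms @ 8/7 + 109.19ms (2/7)
6. 545.951ms @ 10/7 + 109.19ms (2/7)
7. 655.141ms @ 12/7 + 109.19ms (2/7)
8. 764.331ms @ 2 + 382.166ms (1)
9. 1146.497ms @ 3 + 382.166ms (1)

note 2 onset = 2/7b = 109.19ms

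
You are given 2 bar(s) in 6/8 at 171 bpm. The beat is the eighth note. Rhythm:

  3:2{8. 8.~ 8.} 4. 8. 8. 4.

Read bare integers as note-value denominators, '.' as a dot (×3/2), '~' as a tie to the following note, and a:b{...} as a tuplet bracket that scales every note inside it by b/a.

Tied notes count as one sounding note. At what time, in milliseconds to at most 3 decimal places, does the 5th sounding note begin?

1. 0.0ms @ 0 + 350.877ms (1)
2. 350.877ms @ 1 + 701.754ms (2)
3. 1052.632ms @ 3 + 1052.632ms (3)
4. 2105.263ms @ 6 + 526.316ms (3/2)
5. 2631.579ms @ 15/2 + 526.316ms (3/2)
6. 3157.895ms @ 9 + 1052.632ms (3)

note 5 onset = 15/2b = 2631.579ms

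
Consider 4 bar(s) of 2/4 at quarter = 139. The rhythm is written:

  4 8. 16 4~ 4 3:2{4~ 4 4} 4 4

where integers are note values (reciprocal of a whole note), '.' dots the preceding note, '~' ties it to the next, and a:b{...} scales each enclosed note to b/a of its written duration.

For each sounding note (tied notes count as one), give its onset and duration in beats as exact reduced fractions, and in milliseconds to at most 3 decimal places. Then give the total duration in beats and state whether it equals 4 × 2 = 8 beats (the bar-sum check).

1) 0.0ms=0b +431.655ms=1b
2) 431.655ms=1b +323.741ms=3/4b
3) 755.396ms=7/4b +107.914ms=1/4b
4) 863.309ms=2b +863.309ms=2b
5) 1726.619ms=4b +575.54ms=4/3b
6) 2302.158ms=16/3b +287.77ms=2/3b
7) 2589.928ms=6b +431.655ms=1b
8) 3021.583ms=7b +431.655ms=1b
Σ=8b of 8 (139bpm 2/4) — PASS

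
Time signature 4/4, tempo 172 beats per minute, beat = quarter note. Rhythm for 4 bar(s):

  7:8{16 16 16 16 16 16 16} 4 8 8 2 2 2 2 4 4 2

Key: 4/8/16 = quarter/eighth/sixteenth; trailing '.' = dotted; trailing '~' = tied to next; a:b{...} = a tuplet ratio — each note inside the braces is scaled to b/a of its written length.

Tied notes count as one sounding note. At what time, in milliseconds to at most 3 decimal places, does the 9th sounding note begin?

1. 0.0ms @ 0 + 99.668ms (2/7)
2. 99.668ms @ 2/7 + 99.668ms (2/7)
3. 199.336ms @ 4/7 + 99.668ms (2/7)
4. 299.003ms @ 6/7 + 99.668ms (2/7)
5. 398.671ms @ 8/7 + 99.668ms (2/7)
6. 498.339ms @ 10/7 + 99.668ms (2/7)
7. 598.007ms @ 12/7 + 99.668ms (2/7)
8. 697.674ms @ 2 + 348.837ms (1)
9. 1046.512ms @ 3 + 174.419ms (1/2)
10. 1220.93ms @ 7/2 + 174.419ms (1/2)
11. 1395.349ms @ 4 + 697.674ms (2)
12. 2093.023ms @ 6 + 697.674ms (2)
13. 2790.698ms @ 8 + 697.674ms (2)
14. 3488.372ms @ 10 + 697.674ms (2)
15. 4186.047ms @ 12 + 348.837ms (1)
16. 4534.884ms @ 13 + 348.837ms (1)
17. 4883.721ms @ 14 + 697.674ms (2)

note 9 onset = 3b = 1046.512ms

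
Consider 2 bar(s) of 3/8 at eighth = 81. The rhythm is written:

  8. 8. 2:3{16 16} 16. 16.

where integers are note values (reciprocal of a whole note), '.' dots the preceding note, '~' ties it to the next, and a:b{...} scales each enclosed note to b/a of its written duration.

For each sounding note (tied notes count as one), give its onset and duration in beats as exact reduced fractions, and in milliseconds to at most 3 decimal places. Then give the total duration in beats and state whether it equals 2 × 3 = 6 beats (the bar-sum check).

1) 0.0ms=0b +1111.111ms=3/2b
2) 1111.111ms=3/2b +1111.111ms=3/2b
3) 2222.222ms=3b +555.556ms=3/4b
4) 2777.778ms=15/4b +555.556ms=3/4b
5) 3333.333ms=9/2b +555.556ms=3/4b
6) 3888.889ms=21/4b +555.556ms=3/4b
Σ=6b of 6 (81bpm 3/8) — PASS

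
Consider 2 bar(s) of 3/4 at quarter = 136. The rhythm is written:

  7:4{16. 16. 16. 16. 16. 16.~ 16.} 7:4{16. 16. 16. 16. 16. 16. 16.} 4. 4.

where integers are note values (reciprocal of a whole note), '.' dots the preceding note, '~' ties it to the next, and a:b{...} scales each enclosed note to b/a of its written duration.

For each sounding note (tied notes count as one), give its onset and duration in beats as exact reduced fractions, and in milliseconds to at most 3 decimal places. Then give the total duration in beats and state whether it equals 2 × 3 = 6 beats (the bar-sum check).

1) 0.0ms=0b +94.538ms=3/14b
2) 94.538ms=3/14b +94.538ms=3/14b
3) 189.076ms=3/7b +94.538ms=3/14b
4) 283.613ms=9/14b +94.538ms=3/14b
5) 378.151ms=6/7b +94.538ms=3/14b
6) 472.689ms=15/14b +189.076ms=3/7b
7) 661.765ms=3/2b +94.538ms=3/14b
8) 756.303ms=12/7b +94.538ms=3/14b
9) 850.84ms=27/14b +94.538ms=3/14b
10) 945.378ms=15/7b +94.538ms=3/14b
11) 1039.916ms=33/14b +94.538ms=3/14b
12) 1134.454ms=18/7b +94.538ms=3/14b
13) 1228.992ms=39/14b +94.538ms=3/14b
14) 1323.529ms=3b +661.765ms=3/2b
15) 1985.294ms=9/2b +661.765ms=3/2b
Σ=6b of 6 (136bpm 3/4) — PASS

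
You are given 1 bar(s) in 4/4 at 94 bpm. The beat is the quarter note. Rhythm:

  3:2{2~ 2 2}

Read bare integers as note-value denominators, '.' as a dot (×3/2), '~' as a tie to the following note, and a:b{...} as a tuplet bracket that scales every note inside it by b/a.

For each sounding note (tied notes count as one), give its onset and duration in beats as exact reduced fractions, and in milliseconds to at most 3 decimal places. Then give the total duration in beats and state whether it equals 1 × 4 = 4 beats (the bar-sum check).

1) 0.0ms=0b +1702.128ms=8/3b
2) 1702.128ms=8/3b +851.064ms=4/3b
Σ=4b of 4 (94bpm 4/4) — PASS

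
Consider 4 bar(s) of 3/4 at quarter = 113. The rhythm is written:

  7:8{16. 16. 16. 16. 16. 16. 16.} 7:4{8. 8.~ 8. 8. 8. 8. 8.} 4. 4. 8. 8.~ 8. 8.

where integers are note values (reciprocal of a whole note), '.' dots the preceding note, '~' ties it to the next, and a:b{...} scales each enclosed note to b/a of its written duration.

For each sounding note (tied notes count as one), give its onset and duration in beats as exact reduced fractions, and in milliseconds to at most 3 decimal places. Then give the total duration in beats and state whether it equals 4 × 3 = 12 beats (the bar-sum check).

1) 0.0ms=0b +227.56ms=3/7b
2) 227.56ms=3/7b +227.56ms=3/7b
3) 455.12ms=6/7b +227.56ms=3/7b
4) 682.68ms=9/7b +227.56ms=3/7b
5) 910.24ms=12/7b +227.56ms=3/7b
6) 1137.8ms=15/7b +227.56ms=3/7b
7) 1365.36ms=18/7b +227.56ms=3/7b
8) 1592.92ms=3b +227.56ms=3/7b
9) 1820.48ms=24/7b +455.12ms=6/7b
10) 2275.601ms=30/7b +227.56ms=3/7b
11) 2503.161ms=33/7b +227.56ms=3/7b
12) 2730.721ms=36/7b +227.56ms=3/7b
13) 2958.281ms=39/7b +227.56ms=3/7b
14) 3185.841ms=6b +796.46ms=3/2b
15) 3982.301ms=15/2b +796.46ms=3/2b
16) 4778.761ms=9b +398.23ms=3/4b
17) 5176.991ms=39/4b +796.46ms=3/2b
18) 5973.451ms=45/4b +398.23ms=3/4b
Σ=12b of 12 (113bpm 3/4) — PASS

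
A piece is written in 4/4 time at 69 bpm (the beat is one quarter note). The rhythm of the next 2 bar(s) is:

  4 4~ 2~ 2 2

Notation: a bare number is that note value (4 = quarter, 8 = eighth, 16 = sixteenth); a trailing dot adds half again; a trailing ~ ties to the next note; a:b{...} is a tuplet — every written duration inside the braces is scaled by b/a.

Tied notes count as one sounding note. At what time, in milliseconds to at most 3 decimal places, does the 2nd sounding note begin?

note 2 onset = 1b = 869.565ms

1. 0.0ms @ 0 + 869.565ms (1)
2. 869.565ms @ 1 + 4347.826ms (5)
3. 5217.391ms @ 6 + 1739.13ms (2)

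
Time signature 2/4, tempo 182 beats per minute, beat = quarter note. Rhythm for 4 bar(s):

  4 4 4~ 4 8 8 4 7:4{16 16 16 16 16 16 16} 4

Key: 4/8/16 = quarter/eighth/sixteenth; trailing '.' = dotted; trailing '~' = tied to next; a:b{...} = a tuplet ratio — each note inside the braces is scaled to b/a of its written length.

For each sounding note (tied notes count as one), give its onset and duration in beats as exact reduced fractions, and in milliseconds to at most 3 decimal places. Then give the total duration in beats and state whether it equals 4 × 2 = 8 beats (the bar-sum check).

1) 0.0ms=0b +329.67ms=1b
2) 329.67ms=1b +329.67ms=1b
3) 659.341ms=2b +659.341ms=2b
4) 1318.681ms=4b +164.835ms=1/2b
5) 1483.516ms=9/2b +164.835ms=1/2b
6) 1648.352ms=5b +329.67ms=1b
7) 1978.022ms=6b +47.096ms=1/7b
8) 2025.118ms=43/7b +47.096ms=1/7b
9) 2072.214ms=44/7b +47.096ms=1/7b
10) 2119.309ms=45/7b +47.096ms=1/7b
11) 2166.405ms=46/7b +47.096ms=1/7b
12) 2213.501ms=47/7b +47.096ms=1/7b
13) 2260.597ms=48/7b +47.096ms=1/7b
14) 2307.692ms=7b +329.67ms=1b
Σ=8b of 8 (182bpm 2/4) — PASS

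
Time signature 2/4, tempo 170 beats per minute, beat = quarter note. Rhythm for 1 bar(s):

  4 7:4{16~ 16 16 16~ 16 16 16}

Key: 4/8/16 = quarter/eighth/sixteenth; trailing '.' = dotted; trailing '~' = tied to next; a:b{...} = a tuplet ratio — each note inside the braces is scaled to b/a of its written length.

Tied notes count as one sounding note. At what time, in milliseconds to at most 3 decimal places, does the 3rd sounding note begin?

note 3 onset = 9/7b = 453.782ms

1. 0.0ms @ 0 + 352.941ms (1)
2. 352.941ms @ 1 + 100.84ms (2/7)
3. 453.782ms @ 9/7 + 50.42ms (1/7)
4. 504.202ms @ 10/7 + 100.84ms (2/7)
5. 605.042ms @ 12/7 + 50.42ms (1/7)
6. 655.462ms @ 13/7 + 50.42ms (1/7)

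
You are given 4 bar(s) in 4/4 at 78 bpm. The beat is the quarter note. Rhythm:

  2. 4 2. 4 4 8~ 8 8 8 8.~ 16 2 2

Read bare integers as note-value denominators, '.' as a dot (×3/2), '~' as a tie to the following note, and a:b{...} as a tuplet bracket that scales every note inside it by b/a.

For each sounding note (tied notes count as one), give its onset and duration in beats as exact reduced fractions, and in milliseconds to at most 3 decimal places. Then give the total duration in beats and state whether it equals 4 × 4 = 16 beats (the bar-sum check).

1) 0.0ms=0b +2307.692ms=3b
2) 2307.692ms=3b +769.231ms=1b
3) 3076.923ms=4b +2307.692ms=3b
4) 5384.615ms=7b +769.231ms=1b
5) 6153.846ms=8b +769.231ms=1b
6) 6923.077ms=9b +769.231ms=1b
7) 7692.308ms=10b +384.615ms=1/2b
8) 8076.923ms=21/2b +384.615ms=1/2b
9) 8461.538ms=11b +769.231ms=1b
10) 9230.769ms=12b +1538.462ms=2b
11) 10769.231ms=14b +1538.462ms=2b
Σ=16b of 16 (78bpm 4/4) — PASS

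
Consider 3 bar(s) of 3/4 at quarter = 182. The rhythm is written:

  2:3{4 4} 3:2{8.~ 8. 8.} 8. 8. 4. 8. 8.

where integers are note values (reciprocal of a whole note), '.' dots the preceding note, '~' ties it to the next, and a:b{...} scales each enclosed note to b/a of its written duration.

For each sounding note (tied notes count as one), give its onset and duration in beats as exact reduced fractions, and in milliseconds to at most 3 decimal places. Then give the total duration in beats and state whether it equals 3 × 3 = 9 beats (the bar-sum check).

1) 0.0ms=0b +494.505ms=3/2b
2) 494.505ms=3/2b +494.505ms=3/2b
3) 989.011ms=3b +329.67ms=1b
4) 1318.681ms=4b +164.835ms=1/2b
5) 1483.516ms=9/2b +247.253ms=3/4b
6) 1730.769ms=21/4b +247.253ms=3/4b
7) 1978.022ms=6b +494.505ms=3/2b
8) 2472.527ms=15/2b +247.253ms=3/4b
9) 2719.78ms=33/4b +247.253ms=3/4b
Σ=9b of 9 (182bpm 3/4) — PASS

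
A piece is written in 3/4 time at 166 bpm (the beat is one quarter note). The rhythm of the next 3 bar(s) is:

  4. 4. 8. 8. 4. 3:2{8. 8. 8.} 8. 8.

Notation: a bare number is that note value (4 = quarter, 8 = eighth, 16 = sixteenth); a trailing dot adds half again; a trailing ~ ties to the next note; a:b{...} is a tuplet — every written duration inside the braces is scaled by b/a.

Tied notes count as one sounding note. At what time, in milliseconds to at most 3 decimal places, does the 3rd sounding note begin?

note 3 onset = 3b = 1084.337ms

1. 0.0ms @ 0 + 542.169ms (3/2)
2. 542.169ms @ 3/2 + 542.169ms (3/2)
3. 1084.337ms @ 3 + 271.084ms (3/4)
4. 1355.422ms @ 15/4 + 271.084ms (3/4)
5. 1626.506ms @ 9/2 + 542.169ms (3/2)
6. 2168.675ms @ 6 + 180.723ms (1/2)
7. 2349.398ms @ 13/2 + 180.723ms (1/2)
8. 2530.12ms @ 7 + 180.723ms (1/2)
9. 2710.843ms @ 15/2 + 271.084ms (3/4)
10. 2981.928ms @ 33/4 + 271.084ms (3/4)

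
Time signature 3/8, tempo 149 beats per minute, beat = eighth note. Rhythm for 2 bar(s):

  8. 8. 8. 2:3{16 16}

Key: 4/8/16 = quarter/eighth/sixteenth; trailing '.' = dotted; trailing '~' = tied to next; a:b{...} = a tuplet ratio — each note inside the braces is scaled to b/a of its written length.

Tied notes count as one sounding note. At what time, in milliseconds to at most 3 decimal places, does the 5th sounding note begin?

1. 0.0ms @ 0 + 604.027ms (3/2)
2. 604.027ms @ 3/2 + 604.027ms (3/2)
3. 1208.054ms @ 3 + 604.027ms (3/2)
4. 1812.081ms @ 9/2 + 302.013ms (3/4)
5. 2114.094ms @ 21/4 + 302.013ms (3/4)

note 5 onset = 21/4b = 2114.094ms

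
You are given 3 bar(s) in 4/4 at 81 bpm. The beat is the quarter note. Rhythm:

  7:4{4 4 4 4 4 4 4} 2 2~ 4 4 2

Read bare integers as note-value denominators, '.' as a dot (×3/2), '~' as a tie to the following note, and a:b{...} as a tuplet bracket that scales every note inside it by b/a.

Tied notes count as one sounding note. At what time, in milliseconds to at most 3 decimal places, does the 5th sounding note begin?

1. 0.0ms @ 0 + 423.28ms (4/7)
2. 423.28ms @ 4/7 + 423.28ms (4/7)
3. 846.561ms @ 8/7 + 423.28ms (4/7)
4. 1269.841ms @ 12/7 + 423.28ms (4/7)
5. 1693.122ms @ 16/7 + 423.28ms (4/7)
6. 2116.402ms @ 20/7 + 423.28ms (4/7)
7. 2539.683ms @ 24/7 + 423.28ms (4/7)
8. 2962.963ms @ 4 + 1481.481ms (2)
9. 4444.444ms @ 6 + 2222.222ms (3)
10. 6666.667ms @ 9 + 740.741ms (1)
11. 7407.407ms @ 10 + 1481.481ms (2)

note 5 onset = 16/7b = 1693.122ms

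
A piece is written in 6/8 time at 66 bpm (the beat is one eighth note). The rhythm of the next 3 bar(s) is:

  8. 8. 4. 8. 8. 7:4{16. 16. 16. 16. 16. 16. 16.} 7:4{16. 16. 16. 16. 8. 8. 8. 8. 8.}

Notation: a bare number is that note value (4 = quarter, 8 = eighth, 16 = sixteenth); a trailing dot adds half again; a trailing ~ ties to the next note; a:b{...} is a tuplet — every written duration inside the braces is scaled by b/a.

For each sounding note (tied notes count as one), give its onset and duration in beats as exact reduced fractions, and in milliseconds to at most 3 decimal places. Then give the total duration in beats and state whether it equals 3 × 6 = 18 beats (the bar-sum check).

1) 0.0ms=0b +1363.636ms=3/2b
2) 1363.636ms=3/2b +1363.636ms=3/2b
3) 2727.273ms=3b +2727.273ms=3b
4) 5454.545ms=6b +1363.636ms=3/2b
5) 6818.182ms=15/2b +1363.636ms=3/2b
6) 8181.818ms=9b +389.61ms=3/7b
7) 8571.429ms=66/7b +389.61ms=3/7b
8) 8961.039ms=69/7b +389.61ms=3/7b
9) 9350.649ms=72/7b +389.61ms=3/7b
10) 9740.26ms=75/7b +389.61ms=3/7b
11) 10129.87ms=78/7b +389.61ms=3/7b
12) 10519.481ms=81/7b +389.61ms=3/7b
13) 10909.091ms=12b +389.61ms=3/7b
14) 11298.701ms=87/7b +389.61ms=3/7b
15) 11688.312ms=90/7b +389.61ms=3/7b
16) 12077.922ms=93/7b +389.61ms=3/7b
17) 12467.532ms=96/7b +779.221ms=6/7b
18) 13246.753ms=102/7b +779.221ms=6/7b
19) 14025.974ms=108/7b +779.221ms=6/7b
20) 14805.195ms=114/7b +779.221ms=6/7b
21) 15584.416ms=120/7b +779.221ms=6/7b
Σ=18b of 18 (66bpm 6/8) — PASS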